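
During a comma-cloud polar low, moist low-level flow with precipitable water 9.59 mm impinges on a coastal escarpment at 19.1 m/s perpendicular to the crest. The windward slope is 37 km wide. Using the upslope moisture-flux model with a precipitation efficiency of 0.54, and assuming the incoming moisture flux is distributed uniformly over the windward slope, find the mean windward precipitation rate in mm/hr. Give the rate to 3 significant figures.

Incoming column moisture flux per unit ridge length: F = V × PW = 19.1 × 9.59 = 183.169 mm·m/s.
Spread over the 37 km slope with efficiency ε = 0.54: R = ε·F/W = 0.54 × 183.169 / 37000 m = 2.673e-03 mm/s.
R = 2.673e-03 × 3600 = 9.62 mm/hr.

R ≈ 9.62 mm/hr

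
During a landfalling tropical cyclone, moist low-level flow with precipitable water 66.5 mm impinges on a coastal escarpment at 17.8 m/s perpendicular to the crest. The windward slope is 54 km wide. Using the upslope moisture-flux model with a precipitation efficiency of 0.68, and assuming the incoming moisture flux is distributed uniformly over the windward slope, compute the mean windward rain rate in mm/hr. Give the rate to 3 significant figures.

R ≈ 53.7 mm/hr

Incoming column moisture flux per unit ridge length: F = V × PW = 17.8 × 66.5 = 1183.7 mm·m/s.
Spread over the 54 km slope with efficiency ε = 0.68: R = ε·F/W = 0.68 × 1183.7 / 54000 m = 1.491e-02 mm/s.
R = 1.491e-02 × 3600 = 53.7 mm/hr.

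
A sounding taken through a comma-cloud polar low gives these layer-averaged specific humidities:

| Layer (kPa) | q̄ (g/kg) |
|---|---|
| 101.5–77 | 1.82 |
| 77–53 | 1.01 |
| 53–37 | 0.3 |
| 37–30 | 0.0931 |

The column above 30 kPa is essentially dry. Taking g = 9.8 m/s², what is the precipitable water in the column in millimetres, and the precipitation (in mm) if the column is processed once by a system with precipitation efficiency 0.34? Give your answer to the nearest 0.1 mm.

PW ≈ 7.6 mm; precipitation ≈ 2.6 mm

Precipitable water is the column-integrated vapour mass per unit area: PW = (1/g) Σ q̄ Δp, with q in kg/kg and Δp in Pa (1 kg/m² of water = 1 mm).
Layer 101.5–77 kPa: Δp = 245 hPa = 24500 Pa, q̄ = 0.00182 kg/kg → 0.00182 × 24500 / 9.8 = 4.55 mm
Layer 77–53 kPa: Δp = 240 hPa = 24000 Pa, q̄ = 0.00101 kg/kg → 0.00101 × 24000 / 9.8 = 2.47 mm
Layer 53–37 kPa: Δp = 160 hPa = 16000 Pa, q̄ = 0.0003 kg/kg → 0.0003 × 16000 / 9.8 = 0.49 mm
Layer 37–30 kPa: Δp = 70 hPa = 7000 Pa, q̄ = 9.31e-05 kg/kg → 9.31e-05 × 7000 / 9.8 = 0.07 mm
PW = 4.55 + 2.47 + 0.49 + 0.07 = 7.58 ≈ 7.6 mm.
Precipitation = ε × PW = 0.34 × 7.6 = 2.6 mm.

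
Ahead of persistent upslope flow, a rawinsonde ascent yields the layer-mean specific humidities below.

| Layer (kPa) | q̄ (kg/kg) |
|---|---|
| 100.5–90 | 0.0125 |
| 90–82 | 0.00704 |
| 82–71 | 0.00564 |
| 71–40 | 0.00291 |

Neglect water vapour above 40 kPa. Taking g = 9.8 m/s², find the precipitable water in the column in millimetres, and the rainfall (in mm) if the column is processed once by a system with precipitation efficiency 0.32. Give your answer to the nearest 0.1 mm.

PW ≈ 34.7 mm; rainfall ≈ 11.1 mm

Precipitable water is the column-integrated vapour mass per unit area: PW = (1/g) Σ q̄ Δp, with q in kg/kg and Δp in Pa (1 kg/m² of water = 1 mm).
Layer 100.5–90 kPa: Δp = 105 hPa = 10500 Pa, q̄ = 0.0125 kg/kg → 0.0125 × 10500 / 9.8 = 13.39 mm
Layer 90–82 kPa: Δp = 80 hPa = 8000 Pa, q̄ = 0.00704 kg/kg → 0.00704 × 8000 / 9.8 = 5.75 mm
Layer 82–71 kPa: Δp = 110 hPa = 11000 Pa, q̄ = 0.00564 kg/kg → 0.00564 × 11000 / 9.8 = 6.33 mm
Layer 71–40 kPa: Δp = 310 hPa = 31000 Pa, q̄ = 0.00291 kg/kg → 0.00291 × 31000 / 9.8 = 9.21 mm
PW = 13.39 + 5.75 + 6.33 + 9.21 = 34.68 ≈ 34.7 mm.
Rainfall = ε × PW = 0.32 × 34.7 = 11.1 mm.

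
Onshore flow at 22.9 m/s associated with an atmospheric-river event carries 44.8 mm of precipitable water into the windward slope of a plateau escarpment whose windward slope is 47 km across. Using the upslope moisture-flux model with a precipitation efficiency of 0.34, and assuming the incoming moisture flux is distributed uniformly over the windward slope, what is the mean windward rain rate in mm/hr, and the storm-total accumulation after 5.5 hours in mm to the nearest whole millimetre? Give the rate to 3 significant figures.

R ≈ 26.7 mm/hr; total ≈ 147 mm

Incoming column moisture flux per unit ridge length: F = V × PW = 22.9 × 44.8 = 1025.92 mm·m/s.
Spread over the 47 km slope with efficiency ε = 0.34: R = ε·F/W = 0.34 × 1025.92 / 47000 m = 7.422e-03 mm/s.
R = 7.422e-03 × 3600 = 26.7 mm/hr.
Over 5.5 h: total = 26.7 × 5.5 = 146.85 ≈ 147 mm.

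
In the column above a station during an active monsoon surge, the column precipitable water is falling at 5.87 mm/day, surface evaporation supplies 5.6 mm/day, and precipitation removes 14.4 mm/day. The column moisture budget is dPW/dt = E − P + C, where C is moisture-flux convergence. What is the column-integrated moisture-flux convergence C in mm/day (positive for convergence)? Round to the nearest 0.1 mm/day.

C ≈ 2.9 mm/day

dPW/dt = -5.87 mm/day.
C = dPW/dt − E + P = (-5.87) − 5.6 + 14.4 = 2.9 mm/day.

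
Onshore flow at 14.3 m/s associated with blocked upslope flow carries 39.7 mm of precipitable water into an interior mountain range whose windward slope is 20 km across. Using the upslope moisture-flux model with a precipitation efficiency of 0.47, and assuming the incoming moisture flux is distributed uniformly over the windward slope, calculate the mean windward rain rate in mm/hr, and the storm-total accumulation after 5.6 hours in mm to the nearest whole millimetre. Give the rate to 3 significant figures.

R ≈ 48.0 mm/hr; total ≈ 269 mm

Incoming column moisture flux per unit ridge length: F = V × PW = 14.3 × 39.7 = 567.71 mm·m/s.
Spread over the 20 km slope with efficiency ε = 0.47: R = ε·F/W = 0.47 × 567.71 / 20000 m = 1.334e-02 mm/s.
R = 1.334e-02 × 3600 = 48.0 mm/hr.
Over 5.6 h: total = 48.0 × 5.6 = 268.8 ≈ 269 mm.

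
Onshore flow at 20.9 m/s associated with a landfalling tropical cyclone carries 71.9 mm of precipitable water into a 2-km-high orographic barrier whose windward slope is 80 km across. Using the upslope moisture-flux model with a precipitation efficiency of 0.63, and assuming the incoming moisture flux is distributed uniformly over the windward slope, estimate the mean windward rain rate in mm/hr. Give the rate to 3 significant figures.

Incoming column moisture flux per unit ridge length: F = V × PW = 20.9 × 71.9 = 1502.71 mm·m/s.
Spread over the 80 km slope with efficiency ε = 0.63: R = ε·F/W = 0.63 × 1502.71 / 80000 m = 1.183e-02 mm/s.
R = 1.183e-02 × 3600 = 42.6 mm/hr.

R ≈ 42.6 mm/hr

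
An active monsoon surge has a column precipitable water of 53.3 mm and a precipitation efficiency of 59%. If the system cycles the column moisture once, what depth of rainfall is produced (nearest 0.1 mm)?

Rainfall = ε × PW = 0.59 × 53.3 = 31.4 mm.

rainfall ≈ 31.4 mm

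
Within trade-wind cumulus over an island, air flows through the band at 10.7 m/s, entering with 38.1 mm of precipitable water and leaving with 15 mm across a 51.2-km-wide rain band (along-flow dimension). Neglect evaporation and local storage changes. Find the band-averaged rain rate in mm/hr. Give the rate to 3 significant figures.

R ≈ 17.4 mm/hr

Column moisture flux per unit crosswind length is F = V × PW.
Inflow: F_in = 10.7 × 38.1 = 407.67 mm·m/s
Outflow: F_out = 10.7 × 15 = 160.5 mm·m/s
Steady-state rate R = (F_in − F_out)/L = (407.67 − 160.5) / 51200 m = 4.828e-03 mm/s.
R = 4.828e-03 × 3600 = 17.4 mm/hr.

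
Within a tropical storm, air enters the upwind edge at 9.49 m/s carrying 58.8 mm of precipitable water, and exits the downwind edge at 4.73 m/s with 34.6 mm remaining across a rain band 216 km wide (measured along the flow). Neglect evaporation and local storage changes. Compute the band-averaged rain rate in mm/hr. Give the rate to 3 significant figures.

Column moisture flux per unit crosswind length is F = V × PW.
Inflow: F_in = 9.49 × 58.8 = 558.012 mm·m/s
Outflow: F_out = 4.73 × 34.6 = 163.658 mm·m/s
Steady-state rate R = (F_in − F_out)/L = (558.012 − 163.658) / 216000 m = 1.826e-03 mm/s.
R = 1.826e-03 × 3600 = 6.57 mm/hr.

R ≈ 6.57 mm/hr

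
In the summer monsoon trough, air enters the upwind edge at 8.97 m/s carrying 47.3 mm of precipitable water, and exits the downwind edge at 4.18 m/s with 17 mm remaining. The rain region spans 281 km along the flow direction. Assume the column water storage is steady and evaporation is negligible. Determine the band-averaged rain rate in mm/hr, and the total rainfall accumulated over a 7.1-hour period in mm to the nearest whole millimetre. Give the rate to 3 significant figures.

Column moisture flux per unit crosswind length is F = V × PW.
Inflow: F_in = 8.97 × 47.3 = 424.281 mm·m/s
Outflow: F_out = 4.18 × 17 = 71.06 mm·m/s
Steady-state rate R = (F_in − F_out)/L = (424.281 − 71.06) / 281000 m = 1.257e-03 mm/s.
R = 1.257e-03 × 3600 = 4.53 mm/hr.
Over 7.1 h: total = 4.53 × 7.1 = 32.163 ≈ 32 mm.

R ≈ 4.53 mm/hr; total ≈ 32 mm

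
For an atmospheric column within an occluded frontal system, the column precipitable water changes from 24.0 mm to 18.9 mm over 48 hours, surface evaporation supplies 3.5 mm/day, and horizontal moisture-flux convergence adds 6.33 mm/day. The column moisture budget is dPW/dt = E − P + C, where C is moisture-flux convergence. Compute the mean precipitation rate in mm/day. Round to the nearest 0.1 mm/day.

dPW/dt = (18.9 − 24.0) mm / (48/24 day) = -2.550 mm/day.
P = E + C − dPW/dt = 3.5 + (6.33) − (-2.550) = 12.4 mm/day.

P ≈ 12.4 mm/day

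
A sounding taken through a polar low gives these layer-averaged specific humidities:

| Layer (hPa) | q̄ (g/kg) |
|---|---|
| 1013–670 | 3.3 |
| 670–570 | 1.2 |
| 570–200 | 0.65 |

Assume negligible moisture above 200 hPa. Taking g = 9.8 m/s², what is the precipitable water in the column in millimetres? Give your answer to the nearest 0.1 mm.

PW ≈ 15.2 mm

Precipitable water is the column-integrated vapour mass per unit area: PW = (1/g) Σ q̄ Δp, with q in kg/kg and Δp in Pa (1 kg/m² of water = 1 mm).
Layer 1013–670 hPa: Δp = 343 hPa = 34300 Pa, q̄ = 0.0033 kg/kg → 0.0033 × 34300 / 9.8 = 11.55 mm
Layer 670–570 hPa: Δp = 100 hPa = 10000 Pa, q̄ = 0.0012 kg/kg → 0.0012 × 10000 / 9.8 = 1.22 mm
Layer 570–200 hPa: Δp = 370 hPa = 37000 Pa, q̄ = 0.00065 kg/kg → 0.00065 × 37000 / 9.8 = 2.45 mm
PW = 11.55 + 1.22 + 2.45 = 15.22 ≈ 15.2 mm.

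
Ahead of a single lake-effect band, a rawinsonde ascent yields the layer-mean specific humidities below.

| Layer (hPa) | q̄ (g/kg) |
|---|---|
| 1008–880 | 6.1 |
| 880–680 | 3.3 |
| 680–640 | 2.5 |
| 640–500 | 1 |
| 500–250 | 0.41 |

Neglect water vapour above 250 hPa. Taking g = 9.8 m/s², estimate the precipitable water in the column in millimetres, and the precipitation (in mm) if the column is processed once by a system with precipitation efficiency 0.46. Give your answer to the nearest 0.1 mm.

PW ≈ 18.2 mm; precipitation ≈ 8.4 mm

Precipitable water is the column-integrated vapour mass per unit area: PW = (1/g) Σ q̄ Δp, with q in kg/kg and Δp in Pa (1 kg/m² of water = 1 mm).
Layer 1008–880 hPa: Δp = 128 hPa = 12800 Pa, q̄ = 0.0061 kg/kg → 0.0061 × 12800 / 9.8 = 7.97 mm
Layer 880–680 hPa: Δp = 200 hPa = 20000 Pa, q̄ = 0.0033 kg/kg → 0.0033 × 20000 / 9.8 = 6.73 mm
Layer 680–640 hPa: Δp = 40 hPa = 4000 Pa, q̄ = 0.0025 kg/kg → 0.0025 × 4000 / 9.8 = 1.02 mm
Layer 640–500 hPa: Δp = 140 hPa = 14000 Pa, q̄ = 0.001 kg/kg → 0.001 × 14000 / 9.8 = 1.43 mm
Layer 500–250 hPa: Δp = 250 hPa = 25000 Pa, q̄ = 0.00041 kg/kg → 0.00041 × 25000 / 9.8 = 1.05 mm
PW = 7.97 + 6.73 + 1.02 + 1.43 + 1.05 = 18.20 ≈ 18.2 mm.
Precipitation = ε × PW = 0.46 × 18.2 = 8.4 mm.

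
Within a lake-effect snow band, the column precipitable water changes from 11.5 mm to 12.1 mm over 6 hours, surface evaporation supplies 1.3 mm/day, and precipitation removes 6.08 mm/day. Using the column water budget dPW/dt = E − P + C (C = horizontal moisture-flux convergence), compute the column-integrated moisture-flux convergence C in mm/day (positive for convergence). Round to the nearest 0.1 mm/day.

dPW/dt = (12.1 − 11.5) mm / (6/24 day) = +2.400 mm/day.
C = dPW/dt − E + P = (+2.400) − 1.3 + 6.08 = 7.2 mm/day.

C ≈ 7.2 mm/day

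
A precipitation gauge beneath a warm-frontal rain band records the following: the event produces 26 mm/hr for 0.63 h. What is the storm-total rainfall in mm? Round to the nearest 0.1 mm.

Total = Σ Rᵢ Δtᵢ = 26 × 0.63
      = 16.38 = 16.4 mm.

total ≈ 16.4 mm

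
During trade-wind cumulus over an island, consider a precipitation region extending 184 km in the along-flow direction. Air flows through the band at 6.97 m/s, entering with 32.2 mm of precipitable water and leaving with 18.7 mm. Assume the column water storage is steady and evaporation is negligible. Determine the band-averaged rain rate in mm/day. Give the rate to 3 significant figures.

Column moisture flux per unit crosswind length is F = V × PW.
Inflow: F_in = 6.97 × 32.2 = 224.434 mm·m/s
Outflow: F_out = 6.97 × 18.7 = 130.339 mm·m/s
Steady-state rate R = (F_in − F_out)/L = (224.434 − 130.339) / 184000 m = 5.114e-04 mm/s.
R = 5.114e-04 × 3600 × 24 = 44.2 mm/day.

R ≈ 44.2 mm/day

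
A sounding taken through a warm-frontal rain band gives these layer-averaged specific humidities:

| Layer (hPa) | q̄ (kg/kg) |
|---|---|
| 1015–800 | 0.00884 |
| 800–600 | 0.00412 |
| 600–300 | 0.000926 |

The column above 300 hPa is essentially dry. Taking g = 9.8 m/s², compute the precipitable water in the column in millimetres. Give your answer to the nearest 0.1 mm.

Precipitable water is the column-integrated vapour mass per unit area: PW = (1/g) Σ q̄ Δp, with q in kg/kg and Δp in Pa (1 kg/m² of water = 1 mm).
Layer 1015–800 hPa: Δp = 215 hPa = 21500 Pa, q̄ = 0.00884 kg/kg → 0.00884 × 21500 / 9.8 = 19.39 mm
Layer 800–600 hPa: Δp = 200 hPa = 20000 Pa, q̄ = 0.00412 kg/kg → 0.00412 × 20000 / 9.8 = 8.41 mm
Layer 600–300 hPa: Δp = 300 hPa = 30000 Pa, q̄ = 0.000926 kg/kg → 0.000926 × 30000 / 9.8 = 2.83 mm
PW = 19.39 + 8.41 + 2.83 = 30.63 ≈ 30.6 mm.

PW ≈ 30.6 mm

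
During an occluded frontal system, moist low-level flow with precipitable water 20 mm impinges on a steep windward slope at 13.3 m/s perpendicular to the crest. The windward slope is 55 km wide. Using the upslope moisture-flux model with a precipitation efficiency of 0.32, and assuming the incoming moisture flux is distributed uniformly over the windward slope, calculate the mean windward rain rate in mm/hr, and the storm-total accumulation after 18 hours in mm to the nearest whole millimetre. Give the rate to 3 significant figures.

Incoming column moisture flux per unit ridge length: F = V × PW = 13.3 × 20 = 266 mm·m/s.
Spread over the 55 km slope with efficiency ε = 0.32: R = ε·F/W = 0.32 × 266 / 55000 m = 1.548e-03 mm/s.
R = 1.548e-03 × 3600 = 5.57 mm/hr.
Over 18 h: total = 5.57 × 18 = 100.26 ≈ 100 mm.

R ≈ 5.57 mm/hr; total ≈ 100 mm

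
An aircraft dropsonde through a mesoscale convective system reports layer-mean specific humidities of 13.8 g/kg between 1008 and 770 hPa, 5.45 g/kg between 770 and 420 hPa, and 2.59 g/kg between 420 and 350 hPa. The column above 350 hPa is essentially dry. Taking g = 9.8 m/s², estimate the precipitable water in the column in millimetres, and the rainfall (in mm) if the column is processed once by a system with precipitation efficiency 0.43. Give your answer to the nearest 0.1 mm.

Precipitable water is the column-integrated vapour mass per unit area: PW = (1/g) Σ q̄ Δp, with q in kg/kg and Δp in Pa (1 kg/m² of water = 1 mm).
Layer 1008–770 hPa: Δp = 238 hPa = 23800 Pa, q̄ = 0.0138 kg/kg → 0.0138 × 23800 / 9.8 = 33.51 mm
Layer 770–420 hPa: Δp = 350 hPa = 35000 Pa, q̄ = 0.00545 kg/kg → 0.00545 × 35000 / 9.8 = 19.46 mm
Layer 420–350 hPa: Δp = 70 hPa = 7000 Pa, q̄ = 0.00259 kg/kg → 0.00259 × 7000 / 9.8 = 1.85 mm
PW = 33.51 + 19.46 + 1.85 = 54.82 ≈ 54.8 mm.
Rainfall = ε × PW = 0.43 × 54.8 = 23.6 mm.

PW ≈ 54.8 mm; rainfall ≈ 23.6 mm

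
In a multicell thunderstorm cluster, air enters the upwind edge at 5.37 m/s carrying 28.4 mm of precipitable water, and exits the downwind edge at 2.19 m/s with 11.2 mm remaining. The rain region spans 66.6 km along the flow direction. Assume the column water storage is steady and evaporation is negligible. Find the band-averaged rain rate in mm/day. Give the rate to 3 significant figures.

Column moisture flux per unit crosswind length is F = V × PW.
Inflow: F_in = 5.37 × 28.4 = 152.508 mm·m/s
Outflow: F_out = 2.19 × 11.2 = 24.528 mm·m/s
Steady-state rate R = (F_in − F_out)/L = (152.508 − 24.528) / 66600 m = 1.922e-03 mm/s.
R = 1.922e-03 × 3600 × 24 = 166 mm/day.

R ≈ 166 mm/day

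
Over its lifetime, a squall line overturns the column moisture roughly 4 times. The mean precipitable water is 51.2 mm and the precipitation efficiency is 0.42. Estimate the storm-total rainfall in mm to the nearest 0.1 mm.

rainfall ≈ 86.0 mm

Each cycle deposits ε × PW = 0.42 × 51.2 = 21.504 mm.
Over 4 cycles: 4 × 21.504 = 86.0 mm.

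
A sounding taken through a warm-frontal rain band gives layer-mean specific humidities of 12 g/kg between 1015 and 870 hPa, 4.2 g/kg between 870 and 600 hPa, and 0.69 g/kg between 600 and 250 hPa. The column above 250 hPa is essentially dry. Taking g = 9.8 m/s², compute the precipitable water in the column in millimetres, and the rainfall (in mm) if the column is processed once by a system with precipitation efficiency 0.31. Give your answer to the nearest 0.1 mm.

PW ≈ 31.8 mm; rainfall ≈ 9.9 mm

Precipitable water is the column-integrated vapour mass per unit area: PW = (1/g) Σ q̄ Δp, with q in kg/kg and Δp in Pa (1 kg/m² of water = 1 mm).
Layer 1015–870 hPa: Δp = 145 hPa = 14500 Pa, q̄ = 0.012 kg/kg → 0.012 × 14500 / 9.8 = 17.76 mm
Layer 870–600 hPa: Δp = 270 hPa = 27000 Pa, q̄ = 0.0042 kg/kg → 0.0042 × 27000 / 9.8 = 11.57 mm
Layer 600–250 hPa: Δp = 350 hPa = 35000 Pa, q̄ = 0.00069 kg/kg → 0.00069 × 35000 / 9.8 = 2.46 mm
PW = 17.76 + 11.57 + 2.46 = 31.79 ≈ 31.8 mm.
Rainfall = ε × PW = 0.31 × 31.8 = 9.9 mm.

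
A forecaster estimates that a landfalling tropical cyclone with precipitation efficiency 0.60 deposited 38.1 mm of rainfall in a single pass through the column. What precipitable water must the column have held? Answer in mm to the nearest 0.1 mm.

PW ≈ 63.5 mm

PW = rainfall / ε = 38.1 / 0.60 = 63.5 mm.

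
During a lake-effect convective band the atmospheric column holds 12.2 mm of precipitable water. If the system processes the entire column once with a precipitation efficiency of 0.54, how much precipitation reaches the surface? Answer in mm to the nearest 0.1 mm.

precipitation ≈ 6.6 mm

Precipitation = ε × PW = 0.54 × 12.2 = 6.6 mm.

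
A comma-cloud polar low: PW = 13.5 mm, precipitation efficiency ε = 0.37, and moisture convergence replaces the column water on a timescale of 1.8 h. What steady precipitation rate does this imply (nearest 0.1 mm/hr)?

R ≈ 2.8 mm/hr

Each overturning extracts ε × PW = 0.37 × 13.5 = 4.995 mm.
Rate = ε·PW / τ = 4.995 / 1.8 h = 2.8 mm/hr.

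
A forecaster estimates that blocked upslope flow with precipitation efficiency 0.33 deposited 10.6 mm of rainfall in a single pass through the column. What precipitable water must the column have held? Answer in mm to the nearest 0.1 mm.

PW ≈ 32.1 mm

PW = rainfall / ε = 10.6 / 0.33 = 32.1 mm.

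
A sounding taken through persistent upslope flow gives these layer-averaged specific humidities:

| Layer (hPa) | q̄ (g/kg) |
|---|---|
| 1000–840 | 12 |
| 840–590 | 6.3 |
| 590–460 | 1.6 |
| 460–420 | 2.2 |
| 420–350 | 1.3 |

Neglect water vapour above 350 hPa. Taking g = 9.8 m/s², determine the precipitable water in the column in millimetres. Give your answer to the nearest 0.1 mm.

PW ≈ 39.6 mm

Precipitable water is the column-integrated vapour mass per unit area: PW = (1/g) Σ q̄ Δp, with q in kg/kg and Δp in Pa (1 kg/m² of water = 1 mm).
Layer 1000–840 hPa: Δp = 160 hPa = 16000 Pa, q̄ = 0.012 kg/kg → 0.012 × 16000 / 9.8 = 19.59 mm
Layer 840–590 hPa: Δp = 250 hPa = 25000 Pa, q̄ = 0.0063 kg/kg → 0.0063 × 25000 / 9.8 = 16.07 mm
Layer 590–460 hPa: Δp = 130 hPa = 13000 Pa, q̄ = 0.0016 kg/kg → 0.0016 × 13000 / 9.8 = 2.12 mm
Layer 460–420 hPa: Δp = 40 hPa = 4000 Pa, q̄ = 0.0022 kg/kg → 0.0022 × 4000 / 9.8 = 0.90 mm
Layer 420–350 hPa: Δp = 70 hPa = 7000 Pa, q̄ = 0.0013 kg/kg → 0.0013 × 7000 / 9.8 = 0.93 mm
PW = 19.59 + 16.07 + 2.12 + 0.90 + 0.93 = 39.61 ≈ 39.6 mm.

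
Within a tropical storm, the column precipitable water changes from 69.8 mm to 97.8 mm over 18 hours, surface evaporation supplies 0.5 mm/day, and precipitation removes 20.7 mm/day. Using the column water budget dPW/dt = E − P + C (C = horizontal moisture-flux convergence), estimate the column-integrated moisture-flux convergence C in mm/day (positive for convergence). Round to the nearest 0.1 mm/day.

dPW/dt = (97.8 − 69.8) mm / (18/24 day) = +37.333 mm/day.
C = dPW/dt − E + P = (+37.333) − 0.5 + 20.7 = 57.5 mm/day.

C ≈ 57.5 mm/day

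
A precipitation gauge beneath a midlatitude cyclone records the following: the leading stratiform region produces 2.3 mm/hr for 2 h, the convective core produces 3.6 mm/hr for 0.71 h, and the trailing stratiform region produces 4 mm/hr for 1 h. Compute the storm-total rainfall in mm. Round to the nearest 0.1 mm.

total ≈ 11.2 mm

Total = Σ Rᵢ Δtᵢ = 2.3 × 2 + 3.6 × 0.71 + 4 × 1
      = 4.6 + 2.556 + 4 = 11.2 mm.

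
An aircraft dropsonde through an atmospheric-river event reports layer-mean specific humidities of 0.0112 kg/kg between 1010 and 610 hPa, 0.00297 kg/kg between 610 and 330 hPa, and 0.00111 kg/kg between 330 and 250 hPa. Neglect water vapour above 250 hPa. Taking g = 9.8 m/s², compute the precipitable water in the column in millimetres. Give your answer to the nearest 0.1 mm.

PW ≈ 55.1 mm

Precipitable water is the column-integrated vapour mass per unit area: PW = (1/g) Σ q̄ Δp, with q in kg/kg and Δp in Pa (1 kg/m² of water = 1 mm).
Layer 1010–610 hPa: Δp = 400 hPa = 40000 Pa, q̄ = 0.0112 kg/kg → 0.0112 × 40000 / 9.8 = 45.71 mm
Layer 610–330 hPa: Δp = 280 hPa = 28000 Pa, q̄ = 0.00297 kg/kg → 0.00297 × 28000 / 9.8 = 8.49 mm
Layer 330–250 hPa: Δp = 80 hPa = 8000 Pa, q̄ = 0.00111 kg/kg → 0.00111 × 8000 / 9.8 = 0.91 mm
PW = 45.71 + 8.49 + 0.91 = 55.11 ≈ 55.1 mm.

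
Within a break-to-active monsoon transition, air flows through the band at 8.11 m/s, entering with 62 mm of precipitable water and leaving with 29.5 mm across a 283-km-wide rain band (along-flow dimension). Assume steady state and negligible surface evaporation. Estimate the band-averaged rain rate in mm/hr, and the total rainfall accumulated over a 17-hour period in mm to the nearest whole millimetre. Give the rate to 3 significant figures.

R ≈ 3.35 mm/hr; total ≈ 57 mm

Column moisture flux per unit crosswind length is F = V × PW.
Inflow: F_in = 8.11 × 62 = 502.82 mm·m/s
Outflow: F_out = 8.11 × 29.5 = 239.245 mm·m/s
Steady-state rate R = (F_in − F_out)/L = (502.82 − 239.245) / 283000 m = 9.314e-04 mm/s.
R = 9.314e-04 × 3600 = 3.35 mm/hr.
Over 17 h: total = 3.35 × 17 = 56.95 ≈ 57 mm.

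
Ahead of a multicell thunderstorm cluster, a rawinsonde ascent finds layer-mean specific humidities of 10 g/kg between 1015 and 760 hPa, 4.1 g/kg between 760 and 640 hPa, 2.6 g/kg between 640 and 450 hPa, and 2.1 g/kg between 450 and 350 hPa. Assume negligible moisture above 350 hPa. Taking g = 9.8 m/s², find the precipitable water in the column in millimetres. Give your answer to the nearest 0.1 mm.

PW ≈ 38.2 mm

Precipitable water is the column-integrated vapour mass per unit area: PW = (1/g) Σ q̄ Δp, with q in kg/kg and Δp in Pa (1 kg/m² of water = 1 mm).
Layer 1015–760 hPa: Δp = 255 hPa = 25500 Pa, q̄ = 0.01 kg/kg → 0.01 × 25500 / 9.8 = 26.02 mm
Layer 760–640 hPa: Δp = 120 hPa = 12000 Pa, q̄ = 0.0041 kg/kg → 0.0041 × 12000 / 9.8 = 5.02 mm
Layer 640–450 hPa: Δp = 190 hPa = 19000 Pa, q̄ = 0.0026 kg/kg → 0.0026 × 19000 / 9.8 = 5.04 mm
Layer 450–350 hPa: Δp = 100 hPa = 10000 Pa, q̄ = 0.0021 kg/kg → 0.0021 × 10000 / 9.8 = 2.14 mm
PW = 26.02 + 5.02 + 5.04 + 2.14 = 38.22 ≈ 38.2 mm.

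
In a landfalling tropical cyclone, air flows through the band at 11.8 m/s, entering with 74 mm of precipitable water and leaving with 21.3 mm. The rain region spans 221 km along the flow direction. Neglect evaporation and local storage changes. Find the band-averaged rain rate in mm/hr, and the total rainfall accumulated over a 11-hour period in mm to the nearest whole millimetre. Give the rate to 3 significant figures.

R ≈ 10.1 mm/hr; total ≈ 111 mm

Column moisture flux per unit crosswind length is F = V × PW.
Inflow: F_in = 11.8 × 74 = 873.2 mm·m/s
Outflow: F_out = 11.8 × 21.3 = 251.34 mm·m/s
Steady-state rate R = (F_in − F_out)/L = (873.2 − 251.34) / 221000 m = 2.814e-03 mm/s.
R = 2.814e-03 × 3600 = 10.1 mm/hr.
Over 11 h: total = 10.1 × 11 = 111.1 ≈ 111 mm.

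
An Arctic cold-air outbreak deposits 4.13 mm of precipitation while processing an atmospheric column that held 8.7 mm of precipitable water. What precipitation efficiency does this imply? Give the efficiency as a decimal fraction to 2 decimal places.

ε = precipitation / PW = 4.13 / 8.7 = 0.47.

ε ≈ 0.47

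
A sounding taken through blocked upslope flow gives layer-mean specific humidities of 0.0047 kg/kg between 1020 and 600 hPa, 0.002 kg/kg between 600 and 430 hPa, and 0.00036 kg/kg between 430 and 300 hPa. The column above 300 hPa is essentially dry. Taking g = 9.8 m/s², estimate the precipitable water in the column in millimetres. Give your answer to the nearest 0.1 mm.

PW ≈ 24.1 mm

Precipitable water is the column-integrated vapour mass per unit area: PW = (1/g) Σ q̄ Δp, with q in kg/kg and Δp in Pa (1 kg/m² of water = 1 mm).
Layer 1020–600 hPa: Δp = 420 hPa = 42000 Pa, q̄ = 0.0047 kg/kg → 0.0047 × 42000 / 9.8 = 20.14 mm
Layer 600–430 hPa: Δp = 170 hPa = 17000 Pa, q̄ = 0.002 kg/kg → 0.002 × 17000 / 9.8 = 3.47 mm
Layer 430–300 hPa: Δp = 130 hPa = 13000 Pa, q̄ = 0.00036 kg/kg → 0.00036 × 13000 / 9.8 = 0.48 mm
PW = 20.14 + 3.47 + 0.48 = 24.09 ≈ 24.1 mm.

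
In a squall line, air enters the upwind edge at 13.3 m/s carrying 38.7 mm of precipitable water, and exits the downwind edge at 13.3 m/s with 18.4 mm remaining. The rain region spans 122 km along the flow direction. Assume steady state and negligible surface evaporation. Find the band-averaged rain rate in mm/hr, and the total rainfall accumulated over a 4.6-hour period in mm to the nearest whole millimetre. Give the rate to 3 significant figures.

R ≈ 7.97 mm/hr; total ≈ 37 mm

Column moisture flux per unit crosswind length is F = V × PW.
Inflow: F_in = 13.3 × 38.7 = 514.71 mm·m/s
Outflow: F_out = 13.3 × 18.4 = 244.72 mm·m/s
Steady-state rate R = (F_in − F_out)/L = (514.71 − 244.72) / 122000 m = 2.213e-03 mm/s.
R = 2.213e-03 × 3600 = 7.97 mm/hr.
Over 4.6 h: total = 7.97 × 4.6 = 36.662 ≈ 37 mm.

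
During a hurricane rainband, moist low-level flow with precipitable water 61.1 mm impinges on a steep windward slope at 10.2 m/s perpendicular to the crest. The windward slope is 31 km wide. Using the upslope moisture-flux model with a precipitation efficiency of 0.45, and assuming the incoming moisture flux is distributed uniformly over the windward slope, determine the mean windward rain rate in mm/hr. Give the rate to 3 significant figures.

Incoming column moisture flux per unit ridge length: F = V × PW = 10.2 × 61.1 = 623.22 mm·m/s.
Spread over the 31 km slope with efficiency ε = 0.45: R = ε·F/W = 0.45 × 623.22 / 31000 m = 9.047e-03 mm/s.
R = 9.047e-03 × 3600 = 32.6 mm/hr.

R ≈ 32.6 mm/hr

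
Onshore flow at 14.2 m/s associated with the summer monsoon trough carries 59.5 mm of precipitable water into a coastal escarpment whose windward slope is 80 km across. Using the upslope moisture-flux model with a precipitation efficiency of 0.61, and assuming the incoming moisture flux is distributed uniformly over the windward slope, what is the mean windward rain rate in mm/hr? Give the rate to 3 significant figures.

Incoming column moisture flux per unit ridge length: F = V × PW = 14.2 × 59.5 = 844.9 mm·m/s.
Spread over the 80 km slope with efficiency ε = 0.61: R = ε·F/W = 0.61 × 844.9 / 80000 m = 6.442e-03 mm/s.
R = 6.442e-03 × 3600 = 23.2 mm/hr.

R ≈ 23.2 mm/hr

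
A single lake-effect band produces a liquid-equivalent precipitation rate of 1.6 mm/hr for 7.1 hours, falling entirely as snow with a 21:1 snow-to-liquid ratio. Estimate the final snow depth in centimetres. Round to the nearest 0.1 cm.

snow depth ≈ 23.9 cm

Liquid-equivalent depth = 1.6 × 7.1 = 11.36 mm.
Snow depth = 11.36 mm × 21 = 238.56 mm = 23.9 cm.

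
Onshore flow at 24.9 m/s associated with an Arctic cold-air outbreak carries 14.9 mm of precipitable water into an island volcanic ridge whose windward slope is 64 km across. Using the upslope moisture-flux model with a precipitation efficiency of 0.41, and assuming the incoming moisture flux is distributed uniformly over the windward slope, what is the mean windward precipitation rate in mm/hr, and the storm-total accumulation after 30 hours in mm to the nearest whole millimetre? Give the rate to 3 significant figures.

Incoming column moisture flux per unit ridge length: F = V × PW = 24.9 × 14.9 = 371.01 mm·m/s.
Spread over the 64 km slope with efficiency ε = 0.41: R = ε·F/W = 0.41 × 371.01 / 64000 m = 2.377e-03 mm/s.
R = 2.377e-03 × 3600 = 8.56 mm/hr.
Over 30 h: total = 8.56 × 30 = 256.8 ≈ 257 mm.

R ≈ 8.56 mm/hr; total ≈ 257 mm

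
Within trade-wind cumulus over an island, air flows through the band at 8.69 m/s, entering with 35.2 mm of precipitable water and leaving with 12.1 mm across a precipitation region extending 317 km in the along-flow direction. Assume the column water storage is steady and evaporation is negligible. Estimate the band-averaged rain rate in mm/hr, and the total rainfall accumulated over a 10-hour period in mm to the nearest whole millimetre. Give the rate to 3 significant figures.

R ≈ 2.28 mm/hr; total ≈ 23 mm

Column moisture flux per unit crosswind length is F = V × PW.
Inflow: F_in = 8.69 × 35.2 = 305.888 mm·m/s
Outflow: F_out = 8.69 × 12.1 = 105.149 mm·m/s
Steady-state rate R = (F_in − F_out)/L = (305.888 − 105.149) / 317000 m = 6.332e-04 mm/s.
R = 6.332e-04 × 3600 = 2.28 mm/hr.
Over 10 h: total = 2.28 × 10 = 22.8 ≈ 23 mm.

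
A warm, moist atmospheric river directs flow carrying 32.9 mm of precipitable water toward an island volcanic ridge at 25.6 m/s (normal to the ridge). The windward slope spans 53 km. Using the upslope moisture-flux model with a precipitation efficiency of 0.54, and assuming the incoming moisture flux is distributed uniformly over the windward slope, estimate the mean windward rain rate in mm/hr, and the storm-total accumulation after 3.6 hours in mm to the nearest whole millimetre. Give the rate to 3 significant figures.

R ≈ 30.9 mm/hr; total ≈ 111 mm

Incoming column moisture flux per unit ridge length: F = V × PW = 25.6 × 32.9 = 842.24 mm·m/s.
Spread over the 53 km slope with efficiency ε = 0.54: R = ε·F/W = 0.54 × 842.24 / 53000 m = 8.581e-03 mm/s.
R = 8.581e-03 × 3600 = 30.9 mm/hr.
Over 3.6 h: total = 30.9 × 3.6 = 111.24 ≈ 111 mm.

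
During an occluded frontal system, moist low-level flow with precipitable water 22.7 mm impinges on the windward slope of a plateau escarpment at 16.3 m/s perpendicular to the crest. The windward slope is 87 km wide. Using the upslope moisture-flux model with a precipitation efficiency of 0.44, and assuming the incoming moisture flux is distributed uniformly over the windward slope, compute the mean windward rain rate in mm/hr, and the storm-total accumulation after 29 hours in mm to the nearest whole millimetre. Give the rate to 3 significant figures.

R ≈ 6.74 mm/hr; total ≈ 195 mm

Incoming column moisture flux per unit ridge length: F = V × PW = 16.3 × 22.7 = 370.01 mm·m/s.
Spread over the 87 km slope with efficiency ε = 0.44: R = ε·F/W = 0.44 × 370.01 / 87000 m = 1.871e-03 mm/s.
R = 1.871e-03 × 3600 = 6.74 mm/hr.
Over 29 h: total = 6.74 × 29 = 195.46 ≈ 195 mm.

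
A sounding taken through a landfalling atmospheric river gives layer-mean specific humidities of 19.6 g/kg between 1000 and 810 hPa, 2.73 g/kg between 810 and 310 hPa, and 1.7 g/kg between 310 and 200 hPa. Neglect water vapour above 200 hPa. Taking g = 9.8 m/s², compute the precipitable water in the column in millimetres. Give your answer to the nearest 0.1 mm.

Precipitable water is the column-integrated vapour mass per unit area: PW = (1/g) Σ q̄ Δp, with q in kg/kg and Δp in Pa (1 kg/m² of water = 1 mm).
Layer 1000–810 hPa: Δp = 190 hPa = 19000 Pa, q̄ = 0.0196 kg/kg → 0.0196 × 19000 / 9.8 = 38.00 mm
Layer 810–310 hPa: Δp = 500 hPa = 50000 Pa, q̄ = 0.00273 kg/kg → 0.00273 × 50000 / 9.8 = 13.93 mm
Layer 310–200 hPa: Δp = 110 hPa = 11000 Pa, q̄ = 0.0017 kg/kg → 0.0017 × 11000 / 9.8 = 1.91 mm
PW = 38.00 + 13.93 + 1.91 = 53.84 ≈ 53.8 mm.

PW ≈ 53.8 mm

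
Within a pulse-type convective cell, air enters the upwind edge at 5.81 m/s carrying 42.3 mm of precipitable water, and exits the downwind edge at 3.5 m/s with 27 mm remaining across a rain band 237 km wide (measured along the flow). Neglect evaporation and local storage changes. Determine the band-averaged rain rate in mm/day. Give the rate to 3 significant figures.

R ≈ 55.1 mm/day

Column moisture flux per unit crosswind length is F = V × PW.
Inflow: F_in = 5.81 × 42.3 = 245.763 mm·m/s
Outflow: F_out = 3.5 × 27 = 94.5 mm·m/s
Steady-state rate R = (F_in − F_out)/L = (245.763 − 94.5) / 237000 m = 6.382e-04 mm/s.
R = 6.382e-04 × 3600 × 24 = 55.1 mm/day.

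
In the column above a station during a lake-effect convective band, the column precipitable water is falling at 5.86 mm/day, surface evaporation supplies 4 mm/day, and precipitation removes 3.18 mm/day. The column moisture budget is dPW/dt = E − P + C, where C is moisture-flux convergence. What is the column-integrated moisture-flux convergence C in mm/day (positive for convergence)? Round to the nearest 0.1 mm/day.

C ≈ -6.7 mm/day

dPW/dt = -5.86 mm/day.
C = dPW/dt − E + P = (-5.86) − 4 + 3.18 = -6.7 mm/day.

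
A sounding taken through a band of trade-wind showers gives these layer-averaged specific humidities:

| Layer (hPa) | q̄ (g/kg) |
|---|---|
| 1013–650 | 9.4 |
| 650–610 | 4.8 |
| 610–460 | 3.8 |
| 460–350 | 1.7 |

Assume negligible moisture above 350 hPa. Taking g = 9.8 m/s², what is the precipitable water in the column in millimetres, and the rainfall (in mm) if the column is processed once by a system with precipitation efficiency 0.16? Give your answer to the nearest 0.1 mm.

Precipitable water is the column-integrated vapour mass per unit area: PW = (1/g) Σ q̄ Δp, with q in kg/kg and Δp in Pa (1 kg/m² of water = 1 mm).
Layer 1013–650 hPa: Δp = 363 hPa = 36300 Pa, q̄ = 0.0094 kg/kg → 0.0094 × 36300 / 9.8 = 34.82 mm
Layer 650–610 hPa: Δp = 40 hPa = 4000 Pa, q̄ = 0.0048 kg/kg → 0.0048 × 4000 / 9.8 = 1.96 mm
Layer 610–460 hPa: Δp = 150 hPa = 15000 Pa, q̄ = 0.0038 kg/kg → 0.0038 × 15000 / 9.8 = 5.82 mm
Layer 460–350 hPa: Δp = 110 hPa = 11000 Pa, q̄ = 0.0017 kg/kg → 0.0017 × 11000 / 9.8 = 1.91 mm
PW = 34.82 + 1.96 + 5.82 + 1.91 = 44.51 ≈ 44.5 mm.
Rainfall = ε × PW = 0.16 × 44.5 = 7.1 mm.

PW ≈ 44.5 mm; rainfall ≈ 7.1 mm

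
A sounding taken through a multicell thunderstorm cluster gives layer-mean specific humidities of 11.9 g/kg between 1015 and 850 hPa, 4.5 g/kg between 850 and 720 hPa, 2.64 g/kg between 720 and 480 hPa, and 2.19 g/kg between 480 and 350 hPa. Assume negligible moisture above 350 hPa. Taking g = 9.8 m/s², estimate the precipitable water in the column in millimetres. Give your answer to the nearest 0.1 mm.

Precipitable water is the column-integrated vapour mass per unit area: PW = (1/g) Σ q̄ Δp, with q in kg/kg and Δp in Pa (1 kg/m² of water = 1 mm).
Layer 1015–850 hPa: Δp = 165 hPa = 16500 Pa, q̄ = 0.0119 kg/kg → 0.0119 × 16500 / 9.8 = 20.04 mm
Layer 850–720 hPa: Δp = 130 hPa = 13000 Pa, q̄ = 0.0045 kg/kg → 0.0045 × 13000 / 9.8 = 5.97 mm
Layer 720–480 hPa: Δp = 240 hPa = 24000 Pa, q̄ = 0.00264 kg/kg → 0.00264 × 24000 / 9.8 = 6.47 mm
Layer 480–350 hPa: Δp = 130 hPa = 13000 Pa, q̄ = 0.00219 kg/kg → 0.00219 × 13000 / 9.8 = 2.91 mm
PW = 20.04 + 5.97 + 6.47 + 2.91 = 35.39 ≈ 35.4 mm.

PW ≈ 35.4 mm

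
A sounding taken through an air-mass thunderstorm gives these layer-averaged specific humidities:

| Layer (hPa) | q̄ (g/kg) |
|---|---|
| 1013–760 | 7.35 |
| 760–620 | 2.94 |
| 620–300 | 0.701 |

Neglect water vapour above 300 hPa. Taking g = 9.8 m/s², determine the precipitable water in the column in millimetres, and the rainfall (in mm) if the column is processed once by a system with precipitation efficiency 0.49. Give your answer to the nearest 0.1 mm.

PW ≈ 25.5 mm; rainfall ≈ 12.5 mm

Precipitable water is the column-integrated vapour mass per unit area: PW = (1/g) Σ q̄ Δp, with q in kg/kg and Δp in Pa (1 kg/m² of water = 1 mm).
Layer 1013–760 hPa: Δp = 253 hPa = 25300 Pa, q̄ = 0.00735 kg/kg → 0.00735 × 25300 / 9.8 = 18.97 mm
Layer 760–620 hPa: Δp = 140 hPa = 14000 Pa, q̄ = 0.00294 kg/kg → 0.00294 × 14000 / 9.8 = 4.20 mm
Layer 620–300 hPa: Δp = 320 hPa = 32000 Pa, q̄ = 0.000701 kg/kg → 0.000701 × 32000 / 9.8 = 2.29 mm
PW = 18.97 + 4.20 + 2.29 = 25.46 ≈ 25.5 mm.
Rainfall = ε × PW = 0.49 × 25.5 = 12.5 mm.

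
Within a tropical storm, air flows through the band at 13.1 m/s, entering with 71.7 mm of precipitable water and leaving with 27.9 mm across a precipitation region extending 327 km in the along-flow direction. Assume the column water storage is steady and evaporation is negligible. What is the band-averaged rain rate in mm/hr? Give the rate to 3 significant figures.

R ≈ 6.32 mm/hr

Column moisture flux per unit crosswind length is F = V × PW.
Inflow: F_in = 13.1 × 71.7 = 939.27 mm·m/s
Outflow: F_out = 13.1 × 27.9 = 365.49 mm·m/s
Steady-state rate R = (F_in − F_out)/L = (939.27 − 365.49) / 327000 m = 1.755e-03 mm/s.
R = 1.755e-03 × 3600 = 6.32 mm/hr.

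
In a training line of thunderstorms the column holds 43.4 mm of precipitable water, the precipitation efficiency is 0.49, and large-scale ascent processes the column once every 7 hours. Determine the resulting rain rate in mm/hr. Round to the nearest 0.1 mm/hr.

Each overturning extracts ε × PW = 0.49 × 43.4 = 21.266 mm.
Rate = ε·PW / τ = 21.266 / 7 h = 3.0 mm/hr.

R ≈ 3.0 mm/hr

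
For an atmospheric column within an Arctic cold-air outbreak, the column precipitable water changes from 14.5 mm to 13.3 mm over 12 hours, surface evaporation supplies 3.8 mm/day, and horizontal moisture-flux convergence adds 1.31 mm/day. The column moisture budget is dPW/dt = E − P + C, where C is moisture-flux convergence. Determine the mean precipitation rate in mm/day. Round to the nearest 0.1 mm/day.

P ≈ 7.5 mm/day

dPW/dt = (13.3 − 14.5) mm / (12/24 day) = -2.400 mm/day.
P = E + C − dPW/dt = 3.8 + (1.31) − (-2.400) = 7.5 mm/day.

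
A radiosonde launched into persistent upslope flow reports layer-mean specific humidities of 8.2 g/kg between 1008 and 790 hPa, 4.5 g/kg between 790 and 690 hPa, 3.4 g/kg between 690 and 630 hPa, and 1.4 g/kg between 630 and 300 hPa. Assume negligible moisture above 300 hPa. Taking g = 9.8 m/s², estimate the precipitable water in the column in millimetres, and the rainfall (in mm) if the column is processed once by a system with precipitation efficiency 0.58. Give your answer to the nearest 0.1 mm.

Precipitable water is the column-integrated vapour mass per unit area: PW = (1/g) Σ q̄ Δp, with q in kg/kg and Δp in Pa (1 kg/m² of water = 1 mm).
Layer 1008–790 hPa: Δp = 218 hPa = 21800 Pa, q̄ = 0.0082 kg/kg → 0.0082 × 21800 / 9.8 = 18.24 mm
Layer 790–690 hPa: Δp = 100 hPa = 10000 Pa, q̄ = 0.0045 kg/kg → 0.0045 × 10000 / 9.8 = 4.59 mm
Layer 690–630 hPa: Δp = 60 hPa = 6000 Pa, q̄ = 0.0034 kg/kg → 0.0034 × 6000 / 9.8 = 2.08 mm
Layer 630–300 hPa: Δp = 330 hPa = 33000 Pa, q̄ = 0.0014 kg/kg → 0.0014 × 33000 / 9.8 = 4.71 mm
PW = 18.24 + 4.59 + 2.08 + 4.71 = 29.62 ≈ 29.6 mm.
Rainfall = ε × PW = 0.58 × 29.6 = 17.2 mm.

PW ≈ 29.6 mm; rainfall ≈ 17.2 mm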